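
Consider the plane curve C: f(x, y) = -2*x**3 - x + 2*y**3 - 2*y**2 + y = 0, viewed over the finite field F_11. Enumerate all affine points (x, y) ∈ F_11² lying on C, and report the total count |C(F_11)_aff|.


Affine F_11-points: {(0, 0), (1, 6), (2, 5), (2, 9), (3, 8), (4, 0), (5, 8), (7, 0)}; count = 8.

For each of the 121 pairs (x, y) ∈ F_11², evaluate f(x, y) mod 11. Record the zeros.
  x = 0: [0↦0, 1↦1, 2↦10, 3↦6, 4↦1, 5↦7, 6↦3, 7↦1, 8↦2, 9↦7, 10↦6]  zeros at y ∈ {0}
  x = 1: [0↦8, 1↦9, 2↦7, 3↦3, 4↦9, 5↦4, 6↦0, 7↦9, 8↦10, 9↦4, 10↦3]  zeros at y ∈ {6}
  x = 2: [0↦4, 1↦5, 2↦3, 3↦10, 4↦5, 5↦0, 6↦7, 7↦5, 8↦6, 9↦0, 10↦10]  zeros at y ∈ {5, 9}
  x = 3: [0↦9, 1↦10, 2↦8, 3↦4, 4↦10, 5↦5, 6↦1, 7↦10, 8↦0, 9↦5, 10↦4]  zeros at y ∈ {8}
  x = 4: [0↦0, 1↦1, 2↦10, 3↦6, 4↦1, 5↦7, 6↦3, 7↦1, 8↦2, 9↦7, 10↦6]  zeros at y ∈ {0}
  x = 5: [0↦9, 1↦10, 2↦8, 3↦4, 4↦10, 5↦5, 6↦1, 7↦10, 8↦0, 9↦5, 10↦4]  zeros at y ∈ {8}
  x = 6: [0↦2, 1↦3, 2↦1, 3↦8, 4↦3, 5↦9, 6↦5, 7↦3, 8↦4, 9↦9, 10↦8]  zeros at y ∈ ∅
  x = 7: [0↦0, 1↦1, 2↦10, 3↦6, 4↦1, 5↦7, 6↦3, 7↦1, 8↦2, 9↦7, 10↦6]  zeros at y ∈ {0}
  x = 8: [0↦2, 1↦3, 2↦1, 3↦8, 4↦3, 5↦9, 6↦5, 7↦3, 8↦4, 9↦9, 10↦8]  zeros at y ∈ ∅
  x = 9: [0↦7, 1↦8, 2↦6, 3↦2, 4↦8, 5↦3, 6↦10, 7↦8, 8↦9, 9↦3, 10↦2]  zeros at y ∈ ∅
  x = 10: [0↦3, 1↦4, 2↦2, 3↦9, 4↦4, 5↦10, 6↦6, 7↦4, 8↦5, 9↦10, 10↦9]  zeros at y ∈ ∅
Collecting zeros: affine points = {(0, 0), (1, 6), (2, 5), (2, 9), (3, 8), (4, 0), (5, 8), (7, 0)}.
Total count |C(F_11)_aff| = 8.


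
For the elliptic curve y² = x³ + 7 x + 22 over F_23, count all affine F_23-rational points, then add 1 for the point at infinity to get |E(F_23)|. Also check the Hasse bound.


Affine points = {(3, 1), (3, 22), (6, 2), (6, 21), (7, 0), (9, 3), (9, 20), (11, 2), (11, 21), (14, 9), (14, 14), (15, 11), (15, 12), (18, 0), (21, 0)}; affine count = 15; |E(F_23)| = 16.

Discriminant check: Δ ∝ 4a³ + 27b² = 4·7³ + 27·22² = 4·343 + 27·484 ≡ 19 (mod 23). Nonzero ⇒ E is nonsingular.
For each x ∈ F_23, compute rhs = x³ + 7·x + 22 mod 23, then count y ∈ F_23 with y² ≡ rhs.
  x = 0: rhs = 22, matching y values: none (0 points).
  x = 1: rhs = 7, matching y values: none (0 points).
  x = 2: rhs = 21, matching y values: none (0 points).
  x = 3: rhs = 1, matching y values: 1, 22 (2 points).
  x = 4: rhs = 22, matching y values: none (0 points).
  x = 5: rhs = 21, matching y values: none (0 points).
  x = 6: rhs = 4, matching y values: 2, 21 (2 points).
  x = 7: rhs = 0, matching y values: 0 (1 points).
  x = 8: rhs = 15, matching y values: none (0 points).
  x = 9: rhs = 9, matching y values: 3, 20 (2 points).
  x = 10: rhs = 11, matching y values: none (0 points).
  x = 11: rhs = 4, matching y values: 2, 21 (2 points).
  x = 12: rhs = 17, matching y values: none (0 points).
  x = 13: rhs = 10, matching y values: none (0 points).
  x = 14: rhs = 12, matching y values: 9, 14 (2 points).
  x = 15: rhs = 6, matching y values: 11, 12 (2 points).
  x = 16: rhs = 21, matching y values: none (0 points).
  x = 17: rhs = 17, matching y values: none (0 points).
  x = 18: rhs = 0, matching y values: 0 (1 points).
  x = 19: rhs = 22, matching y values: none (0 points).
  x = 20: rhs = 20, matching y values: none (0 points).
  x = 21: rhs = 0, matching y values: 0 (1 points).
  x = 22: rhs = 14, matching y values: none (0 points).
Total affine count: 15.
Full point count |E(F_23)| = 15 + 1 = 16.
Hasse bound: |16 − (23+1)| = |-8| = 8 ≤ 2√23 ≈ 9.5917 ✓.


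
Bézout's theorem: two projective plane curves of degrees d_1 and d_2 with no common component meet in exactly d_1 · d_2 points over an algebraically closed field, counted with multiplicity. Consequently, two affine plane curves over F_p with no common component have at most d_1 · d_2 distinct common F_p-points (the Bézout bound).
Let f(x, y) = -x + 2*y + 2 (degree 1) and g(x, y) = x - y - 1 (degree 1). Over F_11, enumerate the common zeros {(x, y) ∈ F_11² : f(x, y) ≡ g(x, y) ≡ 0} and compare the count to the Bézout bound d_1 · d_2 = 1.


Common zeros: {(0, 10)}; count = 1; Bézout bound = 1.

deg(f) = 1, deg(g) = 1, so Bézout bound = 1.
Scan x ∈ F_11. For each x, list the y ∈ F_11 with f(x, y) ≡ 0 and those with g(x, y) ≡ 0 (mod 11); the common zeros in that column are the intersection.
  x = 0: f ≡ 0 at y ∈ {10}; g ≡ 0 at y ∈ {10}; common: {10}.
  x = 1: f ≡ 0 at y ∈ {5}; g ≡ 0 at y ∈ {0}; common: ∅.
  x = 2: f ≡ 0 at y ∈ {0}; g ≡ 0 at y ∈ {1}; common: ∅.
  x = 3: f ≡ 0 at y ∈ {6}; g ≡ 0 at y ∈ {2}; common: ∅.
  x = 4: f ≡ 0 at y ∈ {1}; g ≡ 0 at y ∈ {3}; common: ∅.
  x = 5: f ≡ 0 at y ∈ {7}; g ≡ 0 at y ∈ {4}; common: ∅.
  x = 6: f ≡ 0 at y ∈ {2}; g ≡ 0 at y ∈ {5}; common: ∅.
  x = 7: f ≡ 0 at y ∈ {8}; g ≡ 0 at y ∈ {6}; common: ∅.
  x = 8: f ≡ 0 at y ∈ {3}; g ≡ 0 at y ∈ {7}; common: ∅.
  x = 9: f ≡ 0 at y ∈ {9}; g ≡ 0 at y ∈ {8}; common: ∅.
  x = 10: f ≡ 0 at y ∈ {4}; g ≡ 0 at y ∈ {9}; common: ∅.
Collecting: common zeros = {(0, 10)}, so the count is 1.
Comparison with the Bézout bound: 1 ≤ 1 = deg(f)·deg(g), as expected for curves with no common component (the bound is attained).


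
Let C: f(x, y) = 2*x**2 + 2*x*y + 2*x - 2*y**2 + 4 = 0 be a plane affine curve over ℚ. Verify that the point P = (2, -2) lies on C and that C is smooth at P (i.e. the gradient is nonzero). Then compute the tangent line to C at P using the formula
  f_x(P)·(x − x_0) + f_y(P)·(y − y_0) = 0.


Tangent line at P: 6*x + 12*y + 12 = 0.

Step 1: f(2, -2) = 0, so P lies on C.
Step 2: partial derivatives
  f_x(x, y) = 4*x + 2*y + 2, f_y(x, y) = 2*x - 4*y.
  f_x(P) = 6, f_y(P) = 12 (gradient nonzero, so P is smooth).
Step 3: tangent line at P: 6·(x − 2) + 12·(y − -2) = 0.
Expanding: 6*x + 12*y + 12 = 0.


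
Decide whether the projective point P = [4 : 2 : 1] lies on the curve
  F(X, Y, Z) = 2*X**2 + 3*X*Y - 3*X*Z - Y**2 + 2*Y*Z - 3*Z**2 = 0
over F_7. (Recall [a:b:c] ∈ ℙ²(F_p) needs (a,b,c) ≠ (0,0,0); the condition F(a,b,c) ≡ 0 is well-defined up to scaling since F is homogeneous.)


F(4,2,1) ≡ 6 (mod 7); P is NOT on the curve.

Evaluate F(4, 2, 1) term-by-term (mod 7).
  2*X**2 ↦ 2·16·1·1 = 32
  3*X*Y ↦ 3·4·2·1 = 24
  -3*X*Z ↦ -3·4·1·1 = -12
  -Y**2 ↦ -1·1·4·1 = -4
  2*Y*Z ↦ 2·1·2·1 = 4
  -3*Z**2 ↦ -3·1·1·1 = -3
Sum: F(4, 2, 1) = (32) + (24) + (-12) + (-4) + (4) + (-3) = 41.
Reducing mod 7: 41 ≡ 6 (mod 7).
Since F(a, b, c) ≡ 6 ≠ 0 (mod 7), P does NOT lie on the curve.


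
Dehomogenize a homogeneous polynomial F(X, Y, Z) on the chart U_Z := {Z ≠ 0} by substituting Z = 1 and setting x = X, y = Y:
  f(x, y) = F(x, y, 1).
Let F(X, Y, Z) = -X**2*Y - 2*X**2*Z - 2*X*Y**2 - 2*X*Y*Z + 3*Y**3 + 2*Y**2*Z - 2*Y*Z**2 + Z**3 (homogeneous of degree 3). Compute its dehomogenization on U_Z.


f(x, y) = -x**2*y - 2*x**2 - 2*x*y**2 - 2*x*y + 3*y**3 + 2*y**2 - 2*y + 1

On U_Z we set Z = 1. Each monomial c·X^i·Y^j·Z^k in F becomes c·x^i·y^j·1^k = c·x^i·y^j.
Substituting Z = 1: F(X, Y, 1) = -x**2*y - 2*x**2 - 2*x*y**2 - 2*x*y + 3*y**3 + 2*y**2 - 2*y + 1.
Note: deg(f) ≤ deg(F) = 3; strict inequality happens when F is divisible by Z (lost terms).


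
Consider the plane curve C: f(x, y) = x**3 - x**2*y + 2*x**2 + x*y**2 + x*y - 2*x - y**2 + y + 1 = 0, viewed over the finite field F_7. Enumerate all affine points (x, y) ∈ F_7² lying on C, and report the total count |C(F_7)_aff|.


Affine F_7-points: {(1, 5), (5, 4), (5, 6)}; count = 3.

For each of the 49 pairs (x, y) ∈ F_7², evaluate f(x, y) mod 7. Record the zeros.
  x = 0: [0↦1, 1↦1, 2↦6, 3↦2, 4↦3, 5↦2, 6↦6]  zeros at y ∈ ∅
  x = 1: [0↦2, 1↦3, 2↦4, 3↦5, 4↦6, 5↦0, 6↦1]  zeros at y ∈ {5}
  x = 2: [0↦6, 1↦6, 2↦1, 3↦5, 4↦4, 5↦5, 6↦1]  zeros at y ∈ ∅
  x = 3: [0↦5, 1↦2, 2↦3, 3↦1, 4↦3, 5↦2, 6↦5]  zeros at y ∈ ∅
  x = 4: [0↦5, 1↦4, 2↦2, 3↦6, 4↦2, 5↦4, 6↦5]  zeros at y ∈ ∅
  x = 5: [0↦5, 1↦4, 2↦4, 3↦5, 4↦0, 5↦3, 6↦0]  zeros at y ∈ {4, 6}
  x = 6: [0↦4, 1↦1, 2↦1, 3↦4, 4↦3, 5↦5, 6↦3]  zeros at y ∈ ∅
Collecting zeros: affine points = {(1, 5), (5, 4), (5, 6)}.
Total count |C(F_7)_aff| = 3.


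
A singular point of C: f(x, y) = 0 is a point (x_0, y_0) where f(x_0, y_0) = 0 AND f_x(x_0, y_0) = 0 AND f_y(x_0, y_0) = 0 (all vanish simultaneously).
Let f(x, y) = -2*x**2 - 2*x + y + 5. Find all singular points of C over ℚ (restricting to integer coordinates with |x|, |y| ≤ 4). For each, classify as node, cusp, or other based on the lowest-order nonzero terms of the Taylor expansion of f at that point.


No singular points in the scanned grid; C is smooth there.

Compute partial derivatives:
  f_x = -4*x - 2.
  f_y = 1.
f_y = 1 is a nonzero constant, so f_y never vanishes: no point (x, y) can satisfy f = f_x = f_y = 0. In particular no (x, y) ∈ {−4, ..., 4}² is singular; the curve is smooth.


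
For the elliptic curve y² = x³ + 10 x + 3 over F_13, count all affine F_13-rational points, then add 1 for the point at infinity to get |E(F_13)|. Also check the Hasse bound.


Affine points = {(0, 4), (0, 9), (1, 1), (1, 12), (4, 4), (4, 9), (5, 3), (5, 10), (7, 0), (8, 6), (8, 7), (9, 4), (9, 9), (11, 1), (11, 12)}; affine count = 15; |E(F_13)| = 16.

Discriminant check: Δ ∝ 4a³ + 27b² = 4·10³ + 27·3² = 4·1000 + 27·9 ≡ 5 (mod 13). Nonzero ⇒ E is nonsingular.
For each x ∈ F_13, compute rhs = x³ + 10·x + 3 mod 13, then count y ∈ F_13 with y² ≡ rhs.
  x = 0: rhs = 3, matching y values: 4, 9 (2 points).
  x = 1: rhs = 1, matching y values: 1, 12 (2 points).
  x = 2: rhs = 5, matching y values: none (0 points).
  x = 3: rhs = 8, matching y values: none (0 points).
  x = 4: rhs = 3, matching y values: 4, 9 (2 points).
  x = 5: rhs = 9, matching y values: 3, 10 (2 points).
  x = 6: rhs = 6, matching y values: none (0 points).
  x = 7: rhs = 0, matching y values: 0 (1 points).
  x = 8: rhs = 10, matching y values: 6, 7 (2 points).
  x = 9: rhs = 3, matching y values: 4, 9 (2 points).
  x = 10: rhs = 11, matching y values: none (0 points).
  x = 11: rhs = 1, matching y values: 1, 12 (2 points).
  x = 12: rhs = 5, matching y values: none (0 points).
Total affine count: 15.
Full point count |E(F_13)| = 15 + 1 = 16.
Hasse bound: |16 − (13+1)| = |2| = 2 ≤ 2√13 ≈ 7.2111 ✓.


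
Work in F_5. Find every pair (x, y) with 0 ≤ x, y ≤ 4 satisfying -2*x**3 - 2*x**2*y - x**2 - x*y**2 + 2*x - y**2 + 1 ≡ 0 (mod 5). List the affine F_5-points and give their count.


Affine F_5-points: {(0, 1), (0, 4), (1, 0), (1, 4), (2, 0), (2, 4), (4, 0)}; count = 7.

For each of the 25 pairs (x, y) ∈ F_5², evaluate f(x, y) mod 5. Record the zeros.
  x = 0: [0↦1, 1↦0, 2↦2, 3↦2, 4↦0]  zeros at y ∈ {1, 4}
  x = 1: [0↦0, 1↦1, 2↦3, 3↦1, 4↦0]  zeros at y ∈ {0, 4}
  x = 2: [0↦0, 1↦4, 2↦2, 3↦4, 4↦0]  zeros at y ∈ {0, 4}
  x = 3: [0↦4, 1↦2, 2↦2, 3↦4, 4↦3]  zeros at y ∈ ∅
  x = 4: [0↦0, 1↦3, 2↦1, 3↦4, 4↦2]  zeros at y ∈ {0}
Collecting zeros: affine points = {(0, 1), (0, 4), (1, 0), (1, 4), (2, 0), (2, 4), (4, 0)}.
Total count |C(F_5)_aff| = 7.


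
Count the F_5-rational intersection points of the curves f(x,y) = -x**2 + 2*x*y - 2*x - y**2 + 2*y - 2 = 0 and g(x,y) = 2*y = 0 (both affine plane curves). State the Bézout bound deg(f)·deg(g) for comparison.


Common zeros: {(1, 0), (2, 0)}; count = 2; Bézout bound = 2.

deg(f) = 2, deg(g) = 1, so Bézout bound = 2.
Scan x ∈ F_5. For each x, list the y ∈ F_5 with f(x, y) ≡ 0 and those with g(x, y) ≡ 0 (mod 5); the common zeros in that column are the intersection.
  x = 0: f ≡ 0 at y ∈ {3, 4}; g ≡ 0 at y ∈ {0}; common: ∅.
  x = 1: f ≡ 0 at y ∈ {0, 4}; g ≡ 0 at y ∈ {0}; common: {0}.
  x = 2: f ≡ 0 at y ∈ {0, 1}; g ≡ 0 at y ∈ {0}; common: {0}.
  x = 3: f ≡ 0 at y ∈ {1, 2}; g ≡ 0 at y ∈ {0}; common: ∅.
  x = 4: f ≡ 0 at y ∈ {2, 3}; g ≡ 0 at y ∈ {0}; common: ∅.
Collecting: common zeros = {(1, 0), (2, 0)}, so the count is 2.
Comparison with the Bézout bound: 2 ≤ 2 = deg(f)·deg(g), as expected for curves with no common component (the bound is attained).


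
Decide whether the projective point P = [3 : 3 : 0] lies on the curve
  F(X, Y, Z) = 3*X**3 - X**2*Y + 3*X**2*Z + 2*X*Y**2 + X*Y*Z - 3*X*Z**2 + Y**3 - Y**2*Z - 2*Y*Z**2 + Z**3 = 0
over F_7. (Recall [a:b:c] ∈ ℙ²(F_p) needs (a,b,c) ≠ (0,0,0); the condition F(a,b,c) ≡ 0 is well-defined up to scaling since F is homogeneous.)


F(3,3,0) ≡ 2 (mod 7); P is NOT on the curve.

Evaluate F(3, 3, 0) term-by-term (mod 7).
  3*X**3 ↦ 3·27·1·1 = 81
  -X**2*Y ↦ -1·9·3·1 = -27
  3*X**2*Z ↦ 3·9·1·0 = 0
  2*X*Y**2 ↦ 2·3·9·1 = 54
  X*Y*Z ↦ 1·3·3·0 = 0
  -3*X*Z**2 ↦ -3·3·1·0 = 0
  Y**3 ↦ 1·1·27·1 = 27
  -Y**2*Z ↦ -1·1·9·0 = 0
  -2*Y*Z**2 ↦ -2·1·3·0 = 0
  Z**3 ↦ 1·1·1·0 = 0
Sum: F(3, 3, 0) = (81) + (-27) + (0) + (54) + (0) + (0) + (27) + (0) + (0) + (0) = 135.
Reducing mod 7: 135 ≡ 2 (mod 7).
Since F(a, b, c) ≡ 2 ≠ 0 (mod 7), P does NOT lie on the curve.


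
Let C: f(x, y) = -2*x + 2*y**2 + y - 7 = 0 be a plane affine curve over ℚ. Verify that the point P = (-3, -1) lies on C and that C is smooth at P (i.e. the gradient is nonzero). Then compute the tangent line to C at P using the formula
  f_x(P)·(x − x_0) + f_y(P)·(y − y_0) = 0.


Tangent line at P: -2*x - 3*y - 9 = 0.

Step 1: f(-3, -1) = 0, so P lies on C.
Step 2: partial derivatives
  f_x(x, y) = -2, f_y(x, y) = 4*y + 1.
  f_x(P) = -2, f_y(P) = -3 (gradient nonzero, so P is smooth).
Step 3: tangent line at P: -2·(x − -3) + -3·(y − -1) = 0.
Expanding: -2*x - 3*y - 9 = 0.


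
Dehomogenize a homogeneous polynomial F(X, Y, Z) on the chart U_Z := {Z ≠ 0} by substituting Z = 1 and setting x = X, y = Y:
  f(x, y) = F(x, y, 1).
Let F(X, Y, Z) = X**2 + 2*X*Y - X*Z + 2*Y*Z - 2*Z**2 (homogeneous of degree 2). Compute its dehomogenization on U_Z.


f(x, y) = x**2 + 2*x*y - x + 2*y - 2

On U_Z we set Z = 1. Each monomial c·X^i·Y^j·Z^k in F becomes c·x^i·y^j·1^k = c·x^i·y^j.
Substituting Z = 1: F(X, Y, 1) = x**2 + 2*x*y - x + 2*y - 2.
Note: deg(f) ≤ deg(F) = 2; strict inequality happens when F is divisible by Z (lost terms).


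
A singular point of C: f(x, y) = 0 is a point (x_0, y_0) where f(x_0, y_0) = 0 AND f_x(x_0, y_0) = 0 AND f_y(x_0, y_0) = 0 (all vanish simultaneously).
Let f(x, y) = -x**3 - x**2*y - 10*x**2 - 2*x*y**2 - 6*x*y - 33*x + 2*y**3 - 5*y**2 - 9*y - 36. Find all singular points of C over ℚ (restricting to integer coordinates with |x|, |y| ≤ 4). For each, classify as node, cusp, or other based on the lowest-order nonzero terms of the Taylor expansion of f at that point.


Singular points: {(-3, 0)}; classification: node.

Compute partial derivatives:
  f_x = -3*x**2 - 2*x*y - 20*x - 2*y**2 - 6*y - 33.
  f_y = -x**2 - 4*x*y - 6*x + 6*y**2 - 10*y - 9.
Scan x_0 ∈ {−4, ..., 4}. For each x_0, f_y(x_0, y) is a polynomial in y; find its integer roots y ∈ {−4, ..., 4}, then test f_x and f at those candidates.
  x = -4: f_y(-4, y) = 6*y**2 + 6*y - 1; no integer root y with |y| ≤ 4.
  x = -3: f_y(-3, y) = 6*y**2 + 2*y; vanishes at y ∈ {0}. (-3, 0): f_x = 0, f = 0 — SINGULAR.
  x = -2: f_y(-2, y) = 6*y**2 - 2*y - 1; no integer root y with |y| ≤ 4.
  x = -1: f_y(-1, y) = 6*y**2 - 6*y - 4; no integer root y with |y| ≤ 4.
  x = 0: f_y(0, y) = 6*y**2 - 10*y - 9; no integer root y with |y| ≤ 4.
  x = 1: f_y(1, y) = 6*y**2 - 14*y - 16; no integer root y with |y| ≤ 4.
  x = 2: f_y(2, y) = 6*y**2 - 18*y - 25; no integer root y with |y| ≤ 4.
  x = 3: f_y(3, y) = 6*y**2 - 22*y - 36; no integer root y with |y| ≤ 4.
  x = 4: f_y(4, y) = 6*y**2 - 26*y - 49; no integer root y with |y| ≤ 4.
Only singular point on the grid: (-3, 0).
Classify: substitute x = -3 + u, y = 0 + v and expand: f = -u**3 - u**2*v - u**2 - 2*u*v**2 + 2*v**3 + v**2.
No constant or linear terms (consistent with a singular point). Quadratic part: -u**2 + v**2. Cubic part: -u**3 - u**2*v - 2*u*v**2 + 2*v**3.
The quadratic part v**2 - u**2 = (v − u)(v + u) splits into two distinct linear factors, so there are two distinct tangent lines y − 0 = ±(x − -3) — this is a node (ordinary double point).
Classification: node.


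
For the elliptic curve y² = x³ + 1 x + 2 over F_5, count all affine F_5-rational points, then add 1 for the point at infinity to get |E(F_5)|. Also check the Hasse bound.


Affine points = {(1, 2), (1, 3), (4, 0)}; affine count = 3; |E(F_5)| = 4.

Discriminant check: Δ ∝ 4a³ + 27b² = 4·1³ + 27·2² = 4·1 + 27·4 ≡ 2 (mod 5). Nonzero ⇒ E is nonsingular.
For each x ∈ F_5, compute rhs = x³ + 1·x + 2 mod 5, then count y ∈ F_5 with y² ≡ rhs.
  x = 0: rhs = 2, matching y values: none (0 points).
  x = 1: rhs = 4, matching y values: 2, 3 (2 points).
  x = 2: rhs = 2, matching y values: none (0 points).
  x = 3: rhs = 2, matching y values: none (0 points).
  x = 4: rhs = 0, matching y values: 0 (1 points).
Total affine count: 3.
Full point count |E(F_5)| = 3 + 1 = 4.
Hasse bound: |4 − (5+1)| = |-2| = 2 ≤ 2√5 ≈ 4.4721 ✓.


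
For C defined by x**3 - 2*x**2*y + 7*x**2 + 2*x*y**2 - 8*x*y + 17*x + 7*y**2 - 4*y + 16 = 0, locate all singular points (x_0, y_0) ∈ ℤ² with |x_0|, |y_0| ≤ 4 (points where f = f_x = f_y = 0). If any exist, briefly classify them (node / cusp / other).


Singular points: {(-3, -1)}; classification: cusp.

Compute partial derivatives:
  f_x = 3*x**2 - 4*x*y + 14*x + 2*y**2 - 8*y + 17.
  f_y = -2*x**2 + 4*x*y - 8*x + 14*y - 4.
Scan x_0 ∈ {−4, ..., 4}. For each x_0, f_y(x_0, y) is a polynomial in y; find its integer roots y ∈ {−4, ..., 4}, then test f_x and f at those candidates.
  x = -4: f_y(-4, y) = -2*y - 4; vanishes at y ∈ {-2}. (-4, -2): f_x = 1 ≠ 0.
  x = -3: f_y(-3, y) = 2*y + 2; vanishes at y ∈ {-1}. (-3, -1): f_x = 0, f = 0 — SINGULAR.
  x = -2: f_y(-2, y) = 6*y + 4; no integer root y with |y| ≤ 4.
  x = -1: f_y(-1, y) = 10*y + 2; no integer root y with |y| ≤ 4.
  x = 0: f_y(0, y) = 14*y - 4; no integer root y with |y| ≤ 4.
  x = 1: f_y(1, y) = 18*y - 14; no integer root y with |y| ≤ 4.
  x = 2: f_y(2, y) = 22*y - 28; no integer root y with |y| ≤ 4.
  x = 3: f_y(3, y) = 26*y - 46; no integer root y with |y| ≤ 4.
  x = 4: f_y(4, y) = 30*y - 68; no integer root y with |y| ≤ 4.
Only singular point on the grid: (-3, -1).
Classify: substitute x = -3 + u, y = -1 + v and expand: f = u**3 - 2*u**2*v + 2*u*v**2 + v**2.
No constant or linear terms (consistent with a singular point). Quadratic part: v**2. Cubic part: u**3 - 2*u**2*v + 2*u*v**2.
The quadratic part v**2 is a perfect square, so there is a single (double) tangent line v = 0, i.e. y = -1. Restricting the cubic part to that line (v = 0) leaves u**3 ≠ 0, so f is not divisible by v and the branch is v² ≈ -u**3 to lowest order — this is a cusp.
Classification: cusp.


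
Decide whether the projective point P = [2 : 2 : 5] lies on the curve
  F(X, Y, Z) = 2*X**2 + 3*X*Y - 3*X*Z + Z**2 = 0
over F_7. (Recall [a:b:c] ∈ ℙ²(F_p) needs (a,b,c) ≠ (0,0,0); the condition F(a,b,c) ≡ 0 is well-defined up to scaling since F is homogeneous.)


F(2,2,5) ≡ 1 (mod 7); P is NOT on the curve.

Evaluate F(2, 2, 5) term-by-term (mod 7).
  2*X**2 ↦ 2·4·1·1 = 8
  3*X*Y ↦ 3·2·2·1 = 12
  -3*X*Z ↦ -3·2·1·5 = -30
  Z**2 ↦ 1·1·1·25 = 25
Sum: F(2, 2, 5) = (8) + (12) + (-30) + (25) = 15.
Reducing mod 7: 15 ≡ 1 (mod 7).
Since F(a, b, c) ≡ 1 ≠ 0 (mod 7), P does NOT lie on the curve.


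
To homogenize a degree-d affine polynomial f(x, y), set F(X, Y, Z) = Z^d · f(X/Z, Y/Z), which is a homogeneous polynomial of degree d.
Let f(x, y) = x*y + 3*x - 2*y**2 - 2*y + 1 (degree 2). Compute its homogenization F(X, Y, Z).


F(X, Y, Z) = X*Y + 3*X*Z - 2*Y**2 - 2*Y*Z + Z**2

deg(f) = 2.
Substitute x = X/Z, y = Y/Z into f, then multiply by Z^2.
  monomial 1·x^1·y^1 ↦ 1·X^1·Y^1·Z^0.
  monomial 3·x^1·y^0 ↦ 3·X^1·Y^0·Z^1.
  monomial -2·x^0·y^2 ↦ -2·X^0·Y^2·Z^0.
  monomial -2·x^0·y^1 ↦ -2·X^0·Y^1·Z^1.
  monomial 1·x^0·y^0 ↦ 1·X^0·Y^0·Z^2.
Collecting: F(X, Y, Z) = X*Y + 3*X*Z - 2*Y**2 - 2*Y*Z + Z**2.


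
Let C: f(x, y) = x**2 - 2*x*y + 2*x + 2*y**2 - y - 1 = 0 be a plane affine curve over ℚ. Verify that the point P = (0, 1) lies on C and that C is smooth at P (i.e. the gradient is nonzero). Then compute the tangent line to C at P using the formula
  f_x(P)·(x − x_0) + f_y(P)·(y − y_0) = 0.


Tangent line at P: 3*y - 3 = 0.

Step 1: f(0, 1) = 0, so P lies on C.
Step 2: partial derivatives
  f_x(x, y) = 2*x - 2*y + 2, f_y(x, y) = -2*x + 4*y - 1.
  f_x(P) = 0, f_y(P) = 3 (gradient nonzero, so P is smooth).
Step 3: tangent line at P: 0·(x − 0) + 3·(y − 1) = 0.
Expanding: 3*y - 3 = 0.


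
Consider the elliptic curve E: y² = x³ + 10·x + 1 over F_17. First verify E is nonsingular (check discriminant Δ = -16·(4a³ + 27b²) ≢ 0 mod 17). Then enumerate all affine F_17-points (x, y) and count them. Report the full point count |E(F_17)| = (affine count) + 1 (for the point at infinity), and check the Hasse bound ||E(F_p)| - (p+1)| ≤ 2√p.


Affine points = {(0, 1), (0, 16), (8, 7), (8, 10), (9, 2), (9, 15), (10, 8), (10, 9), (12, 8), (12, 9), (13, 4), (13, 13)}; affine count = 12; |E(F_17)| = 13.

Discriminant check: Δ ∝ 4a³ + 27b² = 4·10³ + 27·1² = 4·1000 + 27·1 ≡ 15 (mod 17). Nonzero ⇒ E is nonsingular.
For each x ∈ F_17, compute rhs = x³ + 10·x + 1 mod 17, then count y ∈ F_17 with y² ≡ rhs.
  x = 0: rhs = 1, matching y values: 1, 16 (2 points).
  x = 1: rhs = 12, matching y values: none (0 points).
  x = 2: rhs = 12, matching y values: none (0 points).
  x = 3: rhs = 7, matching y values: none (0 points).
  x = 4: rhs = 3, matching y values: none (0 points).
  x = 5: rhs = 6, matching y values: none (0 points).
  x = 6: rhs = 5, matching y values: none (0 points).
  x = 7: rhs = 6, matching y values: none (0 points).
  x = 8: rhs = 15, matching y values: 7, 10 (2 points).
  x = 9: rhs = 4, matching y values: 2, 15 (2 points).
  x = 10: rhs = 13, matching y values: 8, 9 (2 points).
  x = 11: rhs = 14, matching y values: none (0 points).
  x = 12: rhs = 13, matching y values: 8, 9 (2 points).
  x = 13: rhs = 16, matching y values: 4, 13 (2 points).
  x = 14: rhs = 12, matching y values: none (0 points).
  x = 15: rhs = 7, matching y values: none (0 points).
  x = 16: rhs = 7, matching y values: none (0 points).
Total affine count: 12.
Full point count |E(F_17)| = 12 + 1 = 13.
Hasse bound: |13 − (17+1)| = |-5| = 5 ≤ 2√17 ≈ 8.2462 ✓.


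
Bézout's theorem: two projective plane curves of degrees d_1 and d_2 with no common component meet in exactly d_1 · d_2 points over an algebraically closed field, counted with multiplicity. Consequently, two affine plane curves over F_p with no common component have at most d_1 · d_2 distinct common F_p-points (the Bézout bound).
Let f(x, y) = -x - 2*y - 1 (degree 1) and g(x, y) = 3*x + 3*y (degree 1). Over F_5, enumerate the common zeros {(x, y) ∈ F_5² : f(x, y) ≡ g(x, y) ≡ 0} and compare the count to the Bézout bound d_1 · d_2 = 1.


Common zeros: {(1, 4)}; count = 1; Bézout bound = 1.

deg(f) = 1, deg(g) = 1, so Bézout bound = 1.
Scan x ∈ F_5. For each x, list the y ∈ F_5 with f(x, y) ≡ 0 and those with g(x, y) ≡ 0 (mod 5); the common zeros in that column are the intersection.
  x = 0: f ≡ 0 at y ∈ {2}; g ≡ 0 at y ∈ {0}; common: ∅.
  x = 1: f ≡ 0 at y ∈ {4}; g ≡ 0 at y ∈ {4}; common: {4}.
  x = 2: f ≡ 0 at y ∈ {1}; g ≡ 0 at y ∈ {3}; common: ∅.
  x = 3: f ≡ 0 at y ∈ {3}; g ≡ 0 at y ∈ {2}; common: ∅.
  x = 4: f ≡ 0 at y ∈ {0}; g ≡ 0 at y ∈ {1}; common: ∅.
Collecting: common zeros = {(1, 4)}, so the count is 1.
Comparison with the Bézout bound: 1 ≤ 1 = deg(f)·deg(g), as expected for curves with no common component (the bound is attained).


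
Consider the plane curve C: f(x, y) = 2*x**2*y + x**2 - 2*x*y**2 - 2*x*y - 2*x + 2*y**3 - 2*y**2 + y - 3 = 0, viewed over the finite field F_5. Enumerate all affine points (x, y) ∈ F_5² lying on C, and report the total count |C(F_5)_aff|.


Affine F_5-points: {(1, 1), (3, 0), (3, 2), (4, 0)}; count = 4.

For each of the 25 pairs (x, y) ∈ F_5², evaluate f(x, y) mod 5. Record the zeros.
  x = 0: [0↦2, 1↦3, 2↦2, 3↦1, 4↦2]  zeros at y ∈ ∅
  x = 1: [0↦1, 1↦0, 2↦3, 3↦2, 4↦4]  zeros at y ∈ {1}
  x = 2: [0↦2, 1↦3, 2↦4, 3↦2, 4↦4]  zeros at y ∈ ∅
  x = 3: [0↦0, 1↦2, 2↦0, 3↦1, 4↦2]  zeros at y ∈ {0, 2}
  x = 4: [0↦0, 1↦2, 2↦1, 3↦4, 4↦3]  zeros at y ∈ {0}
Collecting zeros: affine points = {(1, 1), (3, 0), (3, 2), (4, 0)}.
Total count |C(F_5)_aff| = 4.


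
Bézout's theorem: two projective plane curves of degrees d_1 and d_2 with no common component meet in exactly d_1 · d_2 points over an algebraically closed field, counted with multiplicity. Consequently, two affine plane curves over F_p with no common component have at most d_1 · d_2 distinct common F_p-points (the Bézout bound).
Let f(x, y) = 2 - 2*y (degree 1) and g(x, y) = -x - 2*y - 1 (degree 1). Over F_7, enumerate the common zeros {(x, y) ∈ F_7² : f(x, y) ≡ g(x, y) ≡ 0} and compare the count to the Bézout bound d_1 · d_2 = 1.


Common zeros: {(4, 1)}; count = 1; Bézout bound = 1.

deg(f) = 1, deg(g) = 1, so Bézout bound = 1.
Scan x ∈ F_7. For each x, list the y ∈ F_7 with f(x, y) ≡ 0 and those with g(x, y) ≡ 0 (mod 7); the common zeros in that column are the intersection.
  x = 0: f ≡ 0 at y ∈ {1}; g ≡ 0 at y ∈ {3}; common: ∅.
  x = 1: f ≡ 0 at y ∈ {1}; g ≡ 0 at y ∈ {6}; common: ∅.
  x = 2: f ≡ 0 at y ∈ {1}; g ≡ 0 at y ∈ {2}; common: ∅.
  x = 3: f ≡ 0 at y ∈ {1}; g ≡ 0 at y ∈ {5}; common: ∅.
  x = 4: f ≡ 0 at y ∈ {1}; g ≡ 0 at y ∈ {1}; common: {1}.
  x = 5: f ≡ 0 at y ∈ {1}; g ≡ 0 at y ∈ {4}; common: ∅.
  x = 6: f ≡ 0 at y ∈ {1}; g ≡ 0 at y ∈ {0}; common: ∅.
Collecting: common zeros = {(4, 1)}, so the count is 1.
Comparison with the Bézout bound: 1 ≤ 1 = deg(f)·deg(g), as expected for curves with no common component (the bound is attained).


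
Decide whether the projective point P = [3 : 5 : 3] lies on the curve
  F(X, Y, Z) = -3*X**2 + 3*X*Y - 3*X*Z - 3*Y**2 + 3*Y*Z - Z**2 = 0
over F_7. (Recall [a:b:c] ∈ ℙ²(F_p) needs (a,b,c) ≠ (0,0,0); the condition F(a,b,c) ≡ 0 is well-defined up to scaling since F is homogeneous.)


F(3,5,3) ≡ 1 (mod 7); P is NOT on the curve.

Evaluate F(3, 5, 3) term-by-term (mod 7).
  -3*X**2 ↦ -3·9·1·1 = -27
  3*X*Y ↦ 3·3·5·1 = 45
  -3*X*Z ↦ -3·3·1·3 = -27
  -3*Y**2 ↦ -3·1·25·1 = -75
  3*Y*Z ↦ 3·1·5·3 = 45
  -Z**2 ↦ -1·1·1·9 = -9
Sum: F(3, 5, 3) = (-27) + (45) + (-27) + (-75) + (45) + (-9) = -48.
Reducing mod 7: -48 ≡ 1 (mod 7).
Since F(a, b, c) ≡ 1 ≠ 0 (mod 7), P does NOT lie on the curve.


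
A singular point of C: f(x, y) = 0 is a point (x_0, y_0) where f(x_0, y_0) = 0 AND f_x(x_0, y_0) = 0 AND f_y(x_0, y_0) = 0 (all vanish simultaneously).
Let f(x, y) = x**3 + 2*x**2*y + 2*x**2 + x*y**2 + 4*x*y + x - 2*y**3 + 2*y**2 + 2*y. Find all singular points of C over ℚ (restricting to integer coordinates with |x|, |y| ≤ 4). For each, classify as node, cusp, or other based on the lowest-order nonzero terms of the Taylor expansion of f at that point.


Singular points: {(-1, 0)}; classification: node.

Compute partial derivatives:
  f_x = 3*x**2 + 4*x*y + 4*x + y**2 + 4*y + 1.
  f_y = 2*x**2 + 2*x*y + 4*x - 6*y**2 + 4*y + 2.
Scan x_0 ∈ {−4, ..., 4}. For each x_0, f_y(x_0, y) is a polynomial in y; find its integer roots y ∈ {−4, ..., 4}, then test f_x and f at those candidates.
  x = -4: f_y(-4, y) = -6*y**2 - 4*y + 18; no integer root y with |y| ≤ 4.
  x = -3: f_y(-3, y) = -6*y**2 - 2*y + 8; vanishes at y ∈ {1}. (-3, 1): f_x = 9 ≠ 0.
  x = -2: f_y(-2, y) = 2 - 6*y**2; no integer root y with |y| ≤ 4.
  x = -1: f_y(-1, y) = -6*y**2 + 2*y; vanishes at y ∈ {0}. (-1, 0): f_x = 0, f = 0 — SINGULAR.
  x = 0: f_y(0, y) = -6*y**2 + 4*y + 2; vanishes at y ∈ {1}. (0, 1): f_x = 6 ≠ 0.
  x = 1: f_y(1, y) = -6*y**2 + 6*y + 8; no integer root y with |y| ≤ 4.
  x = 2: f_y(2, y) = -6*y**2 + 8*y + 18; no integer root y with |y| ≤ 4.
  x = 3: f_y(3, y) = -6*y**2 + 10*y + 32; no integer root y with |y| ≤ 4.
  x = 4: f_y(4, y) = -6*y**2 + 12*y + 50; no integer root y with |y| ≤ 4.
Only singular point on the grid: (-1, 0).
Classify: substitute x = -1 + u, y = 0 + v and expand: f = u**3 + 2*u**2*v - u**2 + u*v**2 - 2*v**3 + v**2.
No constant or linear terms (consistent with a singular point). Quadratic part: -u**2 + v**2. Cubic part: u**3 + 2*u**2*v + u*v**2 - 2*v**3.
The quadratic part v**2 - u**2 = (v − u)(v + u) splits into two distinct linear factors, so there are two distinct tangent lines y − 0 = ±(x − -1) — this is a node (ordinary double point).
Classification: node.


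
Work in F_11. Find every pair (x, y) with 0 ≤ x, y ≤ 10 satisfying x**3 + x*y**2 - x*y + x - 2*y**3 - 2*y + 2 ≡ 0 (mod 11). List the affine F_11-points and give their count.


Affine F_11-points: {(0, 9), (1, 1), (2, 9), (4, 1), (4, 5), (4, 7), (5, 0), (6, 1), (7, 0), (9, 5), (9, 7), (9, 9), (10, 0), (10, 2), (10, 3)}; count = 15.

For each of the 121 pairs (x, y) ∈ F_11², evaluate f(x, y) mod 11. Record the zeros.
  x = 0: [0↦2, 1↦9, 2↦4, 3↦8, 4↦9, 5↦6, 6↦9, 7↦6, 8↦7, 9↦0, 10↦6]  zeros at y ∈ {9}
  x = 1: [0↦4, 1↦0, 2↦8, 3↦5, 4↦1, 5↦6, 6↦8, 7↦6, 8↦10, 9↦8, 10↦10]  zeros at y ∈ {1}
  x = 2: [0↦1, 1↦8, 2↦7, 3↦8, 4↦10, 5↦1, 6↦2, 7↦1, 8↦8, 9↦0, 10↦9]  zeros at y ∈ {9}
  x = 3: [0↦10, 1↦6, 2↦7, 3↦1, 4↦9, 5↦8, 6↦8, 7↦8, 8↦7, 9↦4, 10↦9]  zeros at y ∈ ∅
  x = 4: [0↦4, 1↦0, 2↦3, 3↦1, 4↦4, 5↦0, 6↦10, 7↦0, 8↦2, 9↦4, 10↦5]  zeros at y ∈ {1, 5, 7}
  x = 5: [0↦0, 1↦7, 2↦1, 3↦3, 4↦1, 5↦5, 6↦3, 7↦5, 8↦10, 9↦6, 10↦3]  zeros at y ∈ {0}
  x = 6: [0↦4, 1↦0, 2↦7, 3↦2, 4↦6, 5↦7, 6↦4, 7↦7, 8↦4, 9↦5, 10↦9]  zeros at y ∈ {1}
  x = 7: [0↦0, 1↦7, 2↦5, 3↦4, 4↦3, 5↦1, 6↦8, 7↦1, 8↦1, 9↦7, 10↦7]  zeros at y ∈ {0}
  x = 8: [0↦5, 1↦1, 2↦1, 3↦4, 4↦9, 5↦4, 6↦10, 7↦4, 8↦7, 9↦7, 10↦3]  zeros at y ∈ ∅
  x = 9: [0↦3, 1↦10, 2↦1, 3↦8, 4↦8, 5↦0, 6↦5, 7↦0, 8↦6, 9↦0, 10↦3]  zeros at y ∈ {5, 7, 9}
  x = 10: [0↦0, 1↦7, 2↦0, 3↦0, 4↦6, 5↦6, 6↦10, 7↦6, 8↦4, 9↦3, 10↦2]  zeros at y ∈ {0, 2, 3}
Collecting zeros: affine points = {(0, 9), (1, 1), (2, 9), (4, 1), (4, 5), (4, 7), (5, 0), (6, 1), (7, 0), (9, 5), (9, 7), (9, 9), (10, 0), (10, 2), (10, 3)}.
Total count |C(F_11)_aff| = 15.


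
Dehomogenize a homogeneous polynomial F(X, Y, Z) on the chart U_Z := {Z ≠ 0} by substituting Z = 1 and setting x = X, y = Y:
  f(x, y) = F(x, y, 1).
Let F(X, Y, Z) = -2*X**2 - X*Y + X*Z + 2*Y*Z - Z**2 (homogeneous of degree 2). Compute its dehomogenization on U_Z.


f(x, y) = -2*x**2 - x*y + x + 2*y - 1

On U_Z we set Z = 1. Each monomial c·X^i·Y^j·Z^k in F becomes c·x^i·y^j·1^k = c·x^i·y^j.
Substituting Z = 1: F(X, Y, 1) = -2*x**2 - x*y + x + 2*y - 1.
Note: deg(f) ≤ deg(F) = 2; strict inequality happens when F is divisible by Z (lost terms).


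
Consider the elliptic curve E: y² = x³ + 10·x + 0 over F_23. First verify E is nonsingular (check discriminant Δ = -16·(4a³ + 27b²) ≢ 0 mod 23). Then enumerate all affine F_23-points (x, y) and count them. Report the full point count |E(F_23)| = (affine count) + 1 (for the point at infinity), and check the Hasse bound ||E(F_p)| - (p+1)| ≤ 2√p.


Affine points = {(0, 0), (4, 9), (4, 14), (6, 0), (12, 10), (12, 13), (13, 2), (13, 21), (14, 3), (14, 20), (15, 11), (15, 12), (16, 1), (16, 22), (17, 0), (18, 3), (18, 20), (20, 9), (20, 14), (21, 8), (21, 15), (22, 9), (22, 14)}; affine count = 23; |E(F_23)| = 24.

Discriminant check: Δ ∝ 4a³ + 27b² = 4·10³ + 27·0² = 4·1000 + 27·0 ≡ 21 (mod 23). Nonzero ⇒ E is nonsingular.
For each x ∈ F_23, compute rhs = x³ + 10·x + 0 mod 23, then count y ∈ F_23 with y² ≡ rhs.
  x = 0: rhs = 0, matching y values: 0 (1 points).
  x = 1: rhs = 11, matching y values: none (0 points).
  x = 2: rhs = 5, matching y values: none (0 points).
  x = 3: rhs = 11, matching y values: none (0 points).
  x = 4: rhs = 12, matching y values: 9, 14 (2 points).
  x = 5: rhs = 14, matching y values: none (0 points).
  x = 6: rhs = 0, matching y values: 0 (1 points).
  x = 7: rhs = 22, matching y values: none (0 points).
  x = 8: rhs = 17, matching y values: none (0 points).
  x = 9: rhs = 14, matching y values: none (0 points).
  x = 10: rhs = 19, matching y values: none (0 points).
  x = 11: rhs = 15, matching y values: none (0 points).
  x = 12: rhs = 8, matching y values: 10, 13 (2 points).
  x = 13: rhs = 4, matching y values: 2, 21 (2 points).
  x = 14: rhs = 9, matching y values: 3, 20 (2 points).
  x = 15: rhs = 6, matching y values: 11, 12 (2 points).
  x = 16: rhs = 1, matching y values: 1, 22 (2 points).
  x = 17: rhs = 0, matching y values: 0 (1 points).
  x = 18: rhs = 9, matching y values: 3, 20 (2 points).
  x = 19: rhs = 11, matching y values: none (0 points).
  x = 20: rhs = 12, matching y values: 9, 14 (2 points).
  x = 21: rhs = 18, matching y values: 8, 15 (2 points).
  x = 22: rhs = 12, matching y values: 9, 14 (2 points).
Total affine count: 23.
Full point count |E(F_23)| = 23 + 1 = 24.
Hasse bound: |24 − (23+1)| = |0| = 0 ≤ 2√23 ≈ 9.5917 ✓.


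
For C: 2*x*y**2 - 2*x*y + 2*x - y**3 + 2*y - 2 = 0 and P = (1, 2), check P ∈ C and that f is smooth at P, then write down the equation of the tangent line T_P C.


Tangent line at P: 6*x - 4*y + 2 = 0.

Step 1: f(1, 2) = 0, so P lies on C.
Step 2: partial derivatives
  f_x(x, y) = 2*y**2 - 2*y + 2, f_y(x, y) = 4*x*y - 2*x - 3*y**2 + 2.
  f_x(P) = 6, f_y(P) = -4 (gradient nonzero, so P is smooth).
Step 3: tangent line at P: 6·(x − 1) + -4·(y − 2) = 0.
Expanding: 6*x - 4*y + 2 = 0.


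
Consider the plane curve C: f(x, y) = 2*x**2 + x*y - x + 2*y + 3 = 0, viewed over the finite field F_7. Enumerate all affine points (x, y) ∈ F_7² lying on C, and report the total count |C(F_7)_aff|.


Affine F_7-points: {(0, 2), (1, 1), (2, 3), (3, 2), (4, 3), (6, 1)}; count = 6.

For each of the 49 pairs (x, y) ∈ F_7², evaluate f(x, y) mod 7. Record the zeros.
  x = 0: [0↦3, 1↦5, 2↦0, 3↦2, 4↦4, 5↦6, 6↦1]  zeros at y ∈ {2}
  x = 1: [0↦4, 1↦0, 2↦3, 3↦6, 4↦2, 5↦5, 6↦1]  zeros at y ∈ {1}
  x = 2: [0↦2, 1↦6, 2↦3, 3↦0, 4↦4, 5↦1, 6↦5]  zeros at y ∈ {3}
  x = 3: [0↦4, 1↦2, 2↦0, 3↦5, 4↦3, 5↦1, 6↦6]  zeros at y ∈ {2}
  x = 4: [0↦3, 1↦2, 2↦1, 3↦0, 4↦6, 5↦5, 6↦4]  zeros at y ∈ {3}
  x = 5: [0↦6, 1↦6, 2↦6, 3↦6, 4↦6, 5↦6, 6↦6]  zeros at y ∈ ∅
  x = 6: [0↦6, 1↦0, 2↦1, 3↦2, 4↦3, 5↦4, 6↦5]  zeros at y ∈ {1}
Collecting zeros: affine points = {(0, 2), (1, 1), (2, 3), (3, 2), (4, 3), (6, 1)}.
Total count |C(F_7)_aff| = 6.


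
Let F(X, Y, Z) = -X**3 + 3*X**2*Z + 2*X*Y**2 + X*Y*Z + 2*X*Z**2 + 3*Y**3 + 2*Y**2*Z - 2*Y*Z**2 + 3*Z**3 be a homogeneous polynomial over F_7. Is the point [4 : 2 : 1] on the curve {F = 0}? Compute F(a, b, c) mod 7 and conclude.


F(4,2,1) ≡ 0 (mod 7); P is on the curve.

Evaluate F(4, 2, 1) term-by-term (mod 7).
  -X**3 ↦ -1·64·1·1 = -64
  3*X**2*Z ↦ 3·16·1·1 = 48
  2*X*Y**2 ↦ 2·4·4·1 = 32
  X*Y*Z ↦ 1·4·2·1 = 8
  2*X*Z**2 ↦ 2·4·1·1 = 8
  3*Y**3 ↦ 3·1·8·1 = 24
  2*Y**2*Z ↦ 2·1·4·1 = 8
  -2*Y*Z**2 ↦ -2·1·2·1 = -4
  3*Z**3 ↦ 3·1·1·1 = 3
Sum: F(4, 2, 1) = (-64) + (48) + (32) + (8) + (8) + (24) + (8) + (-4) + (3) = 63.
Reducing mod 7: 63 ≡ 0 (mod 7).
Since F(a, b, c) ≡ 0 (mod 7), P lies on the curve.


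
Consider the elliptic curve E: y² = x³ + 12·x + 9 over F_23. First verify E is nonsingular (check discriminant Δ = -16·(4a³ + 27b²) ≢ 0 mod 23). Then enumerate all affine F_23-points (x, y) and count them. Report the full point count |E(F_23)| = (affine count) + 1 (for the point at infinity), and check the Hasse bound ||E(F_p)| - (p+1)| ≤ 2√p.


Affine points = {(0, 3), (0, 20), (2, 8), (2, 15), (3, 7), (3, 16), (4, 11), (4, 12), (9, 8), (9, 15), (10, 5), (10, 18), (11, 0), (12, 8), (12, 15), (13, 4), (13, 19), (14, 0), (18, 10), (18, 13), (19, 9), (19, 14), (21, 0)}; affine count = 23; |E(F_23)| = 24.

Discriminant check: Δ ∝ 4a³ + 27b² = 4·12³ + 27·9² = 4·1728 + 27·81 ≡ 14 (mod 23). Nonzero ⇒ E is nonsingular.
For each x ∈ F_23, compute rhs = x³ + 12·x + 9 mod 23, then count y ∈ F_23 with y² ≡ rhs.
  x = 0: rhs = 9, matching y values: 3, 20 (2 points).
  x = 1: rhs = 22, matching y values: none (0 points).
  x = 2: rhs = 18, matching y values: 8, 15 (2 points).
  x = 3: rhs = 3, matching y values: 7, 16 (2 points).
  x = 4: rhs = 6, matching y values: 11, 12 (2 points).
  x = 5: rhs = 10, matching y values: none (0 points).
  x = 6: rhs = 21, matching y values: none (0 points).
  x = 7: rhs = 22, matching y values: none (0 points).
  x = 8: rhs = 19, matching y values: none (0 points).
  x = 9: rhs = 18, matching y values: 8, 15 (2 points).
  x = 10: rhs = 2, matching y values: 5, 18 (2 points).
  x = 11: rhs = 0, matching y values: 0 (1 points).
  x = 12: rhs = 18, matching y values: 8, 15 (2 points).
  x = 13: rhs = 16, matching y values: 4, 19 (2 points).
  x = 14: rhs = 0, matching y values: 0 (1 points).
  x = 15: rhs = 22, matching y values: none (0 points).
  x = 16: rhs = 19, matching y values: none (0 points).
  x = 17: rhs = 20, matching y values: none (0 points).
  x = 18: rhs = 8, matching y values: 10, 13 (2 points).
  x = 19: rhs = 12, matching y values: 9, 14 (2 points).
  x = 20: rhs = 15, matching y values: none (0 points).
  x = 21: rhs = 0, matching y values: 0 (1 points).
  x = 22: rhs = 19, matching y values: none (0 points).
Total affine count: 23.
Full point count |E(F_23)| = 23 + 1 = 24.
Hasse bound: |24 − (23+1)| = |0| = 0 ≤ 2√23 ≈ 9.5917 ✓.


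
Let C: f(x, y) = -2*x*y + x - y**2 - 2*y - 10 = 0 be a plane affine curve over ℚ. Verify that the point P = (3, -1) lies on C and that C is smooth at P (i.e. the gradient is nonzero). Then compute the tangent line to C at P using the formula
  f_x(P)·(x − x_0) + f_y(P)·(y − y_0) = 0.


Tangent line at P: 3*x - 6*y - 15 = 0.

Step 1: f(3, -1) = 0, so P lies on C.
Step 2: partial derivatives
  f_x(x, y) = 1 - 2*y, f_y(x, y) = -2*x - 2*y - 2.
  f_x(P) = 3, f_y(P) = -6 (gradient nonzero, so P is smooth).
Step 3: tangent line at P: 3·(x − 3) + -6·(y − -1) = 0.
Expanding: 3*x - 6*y - 15 = 0.


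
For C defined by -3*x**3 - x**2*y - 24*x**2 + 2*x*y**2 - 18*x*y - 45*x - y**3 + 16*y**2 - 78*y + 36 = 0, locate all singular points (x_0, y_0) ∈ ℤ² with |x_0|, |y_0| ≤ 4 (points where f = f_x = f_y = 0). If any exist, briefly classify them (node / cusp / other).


Singular points: {(-3, 3)}; classification: cusp.

Compute partial derivatives:
  f_x = -9*x**2 - 2*x*y - 48*x + 2*y**2 - 18*y - 45.
  f_y = -x**2 + 4*x*y - 18*x - 3*y**2 + 32*y - 78.
Scan x_0 ∈ {−4, ..., 4}. For each x_0, f_y(x_0, y) is a polynomial in y; find its integer roots y ∈ {−4, ..., 4}, then test f_x and f at those candidates.
  x = -4: f_y(-4, y) = -3*y**2 + 16*y - 22; no integer root y with |y| ≤ 4.
  x = -3: f_y(-3, y) = -3*y**2 + 20*y - 33; vanishes at y ∈ {3}. (-3, 3): f_x = 0, f = 0 — SINGULAR.
  x = -2: f_y(-2, y) = -3*y**2 + 24*y - 46; no integer root y with |y| ≤ 4.
  x = -1: f_y(-1, y) = -3*y**2 + 28*y - 61; no integer root y with |y| ≤ 4.
  x = 0: f_y(0, y) = -3*y**2 + 32*y - 78; no integer root y with |y| ≤ 4.
  x = 1: f_y(1, y) = -3*y**2 + 36*y - 97; no integer root y with |y| ≤ 4.
  x = 2: f_y(2, y) = -3*y**2 + 40*y - 118; no integer root y with |y| ≤ 4.
  x = 3: f_y(3, y) = -3*y**2 + 44*y - 141; no integer root y with |y| ≤ 4.
  x = 4: f_y(4, y) = -3*y**2 + 48*y - 166; no integer root y with |y| ≤ 4.
Only singular point on the grid: (-3, 3).
Classify: substitute x = -3 + u, y = 3 + v and expand: f = -3*u**3 - u**2*v + 2*u*v**2 - v**3 + v**2.
No constant or linear terms (consistent with a singular point). Quadratic part: v**2. Cubic part: -3*u**3 - u**2*v + 2*u*v**2 - v**3.
The quadratic part v**2 is a perfect square, so there is a single (double) tangent line v = 0, i.e. y = 3. Restricting the cubic part to that line (v = 0) leaves -3*u**3 ≠ 0, so f is not divisible by v and the branch is v² ≈ 3*u**3 to lowest order — this is a cusp.
Classification: cusp.
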